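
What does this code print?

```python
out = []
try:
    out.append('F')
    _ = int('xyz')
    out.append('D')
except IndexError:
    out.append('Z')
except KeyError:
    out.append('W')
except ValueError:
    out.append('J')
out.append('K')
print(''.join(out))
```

Execution trace: 'F' (try body) → 'J' (except ValueError) → 'K' (after the try/except). Output: FJK

Answer: FJK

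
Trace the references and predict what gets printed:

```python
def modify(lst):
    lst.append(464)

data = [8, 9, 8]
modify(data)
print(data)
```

Key concept: function modifies passed list.
Step by step:
`data = [8, 9, 8]` → data = [8, 9, 8]
`modify(data)` → data = [8, 9, 8, 464]
`print(data)` → prints [8, 9, 8, 464]

Answer: [8, 9, 8, 464]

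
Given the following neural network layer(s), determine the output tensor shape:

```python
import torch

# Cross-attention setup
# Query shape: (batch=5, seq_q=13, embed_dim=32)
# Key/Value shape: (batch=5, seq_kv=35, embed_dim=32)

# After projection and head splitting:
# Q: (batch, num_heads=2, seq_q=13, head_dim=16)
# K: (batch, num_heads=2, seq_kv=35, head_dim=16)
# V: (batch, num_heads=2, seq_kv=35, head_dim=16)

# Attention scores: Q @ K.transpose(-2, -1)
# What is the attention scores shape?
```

Input: (5, 13, 32) -> Output: (5, 2, 13, 35)

Answer: (5, 2, 13, 35)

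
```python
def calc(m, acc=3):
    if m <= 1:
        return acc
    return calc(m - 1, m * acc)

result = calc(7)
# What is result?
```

Accumulator trace (n, acc): (7, 3) -> (6, 21) -> (5, 126) -> (4, 630) -> (3, 2520) -> (2, 7560) -> (1, 15120) -> return 15120

Answer: 15120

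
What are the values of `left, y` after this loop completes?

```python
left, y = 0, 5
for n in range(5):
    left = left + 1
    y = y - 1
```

left goes 0→5, y goes 5→0
`left, y` takes the values: (0, 5) → (1, 5) → (1, 4) → (2, 4) → (2, 3) → (3, 3) → (3, 2) → (4, 2) → (4, 1) → (5, 1) → (5, 0)

Answer: 5, 0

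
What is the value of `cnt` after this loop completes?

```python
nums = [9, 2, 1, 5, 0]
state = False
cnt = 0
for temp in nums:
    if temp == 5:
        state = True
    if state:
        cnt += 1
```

Count elements after first 5 in [9, 2, 1, 5, 0]
`cnt` takes the values: 0 → 1 → 2

Answer: 2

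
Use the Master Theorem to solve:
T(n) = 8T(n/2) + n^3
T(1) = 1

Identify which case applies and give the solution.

a=8, b=2, f(n)=n^3. log_2(8) = 3. Since c=3 = 3, Case 2 applies: T(n) = Θ(n^log_b(a) · log n) = O(n^3 log n).

Answer: O(n^3 log n) - Case 2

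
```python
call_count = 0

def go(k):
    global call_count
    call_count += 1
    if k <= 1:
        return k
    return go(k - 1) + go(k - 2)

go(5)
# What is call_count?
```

Calls(k) = 1 + Calls(k-1) + Calls(k-2); Calls(0)=Calls(1)=1. For k=5 this gives 15.

Answer: 15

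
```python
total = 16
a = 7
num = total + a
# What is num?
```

Trace:
`total = 16` → total = 16
`a = 7` → a = 7
`num = total + a` → num = 23
So num = 23

Answer: 23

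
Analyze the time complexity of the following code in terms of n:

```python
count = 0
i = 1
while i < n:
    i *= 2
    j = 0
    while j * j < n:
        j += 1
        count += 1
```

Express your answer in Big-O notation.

Each loop level contributes: log n × √n. Multiplying the contributions gives O(√n log n).

Answer: O(√n log n)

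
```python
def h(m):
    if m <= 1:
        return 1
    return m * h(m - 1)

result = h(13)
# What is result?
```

h(13) = 13 * 12 * 11 * 10 * 9 * 8 * 7 * 6 * 5 * 4 * 3 * 2 * 1 = 6227020800

Answer: 6227020800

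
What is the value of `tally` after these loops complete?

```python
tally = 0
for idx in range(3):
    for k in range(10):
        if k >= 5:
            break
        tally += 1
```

Inner breaks at 5, outer runs 3 times
`tally` takes the values: 0 → 1 → 2 → 3 → 4 → 5 → 6 → 7 → 8 → 9 → 10 → 11 → 12 → 13 → 14 → 15

Answer: 15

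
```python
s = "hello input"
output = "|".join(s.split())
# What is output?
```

Trace:
`s = "hello input"` → s = 'hello input'
`output = "|".join(s.split())` → output = 'hello|input'
So output = 'hello|input'

Answer: 'hello|input'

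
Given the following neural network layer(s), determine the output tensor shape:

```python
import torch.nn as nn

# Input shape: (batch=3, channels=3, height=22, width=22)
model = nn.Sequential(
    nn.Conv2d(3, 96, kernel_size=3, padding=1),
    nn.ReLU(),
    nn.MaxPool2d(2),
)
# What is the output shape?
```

Input: (3, 3, 22, 22) -> after Conv2d: (3, 96, 22, 22) -> after ReLU: (3, 96, 22, 22) -> Output: (3, 96, 11, 11)

Answer: (3, 96, 11, 11)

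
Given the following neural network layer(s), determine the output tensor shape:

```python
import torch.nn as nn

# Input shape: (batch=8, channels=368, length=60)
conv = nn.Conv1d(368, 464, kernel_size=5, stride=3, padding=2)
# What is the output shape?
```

Input: (8, 368, 60) -> Output: (8, 464, 20)

Answer: (8, 464, 20)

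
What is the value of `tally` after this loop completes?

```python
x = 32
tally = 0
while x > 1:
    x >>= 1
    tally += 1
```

Count right shifts until 1
`tally` takes the values: 0 → 1 → 2 → 3 → 4 → 5

Answer: 5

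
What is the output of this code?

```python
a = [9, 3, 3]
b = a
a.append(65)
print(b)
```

Key concept: basic list aliasing.
Step by step:
`a = [9, 3, 3]` → a = [9, 3, 3]
`b = a` → b = [9, 3, 3] (same object as a)
`a.append(65)` → a = [9, 3, 3, 65] (same object as b); b = [9, 3, 3, 65] (same object as a)
`print(b)` → prints [9, 3, 3, 65]

Answer: [9, 3, 3, 65]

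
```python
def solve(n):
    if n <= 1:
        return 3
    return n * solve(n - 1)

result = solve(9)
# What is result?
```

solve(9) = 9 * 8 * 7 * 6 * 5 * 4 * 3 * 2 * 3 = 1088640

Answer: 1088640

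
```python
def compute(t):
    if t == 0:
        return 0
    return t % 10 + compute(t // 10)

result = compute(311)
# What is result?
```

Sum of digits of 311: 1 + 1 + 3 = 5

Answer: 5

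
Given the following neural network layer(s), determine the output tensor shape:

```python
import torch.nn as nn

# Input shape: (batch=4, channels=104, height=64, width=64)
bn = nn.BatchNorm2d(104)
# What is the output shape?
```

Input: (4, 104, 64, 64) -> Output: (4, 104, 64, 64)

Answer: (4, 104, 64, 64)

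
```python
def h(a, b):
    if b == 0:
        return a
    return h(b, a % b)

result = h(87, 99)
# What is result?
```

h(87, 99) -> h(99, 87) -> h(87, 12) -> h(12, 3) -> h(3, 0) -> 3

Answer: 3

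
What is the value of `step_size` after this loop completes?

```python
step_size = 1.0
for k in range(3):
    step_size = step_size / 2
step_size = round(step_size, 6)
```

Halving LR 3 times: 1 / 2^3
`step_size` takes the values: 1.0 → 0.5 → 0.25 → 0.125

Answer: 0.125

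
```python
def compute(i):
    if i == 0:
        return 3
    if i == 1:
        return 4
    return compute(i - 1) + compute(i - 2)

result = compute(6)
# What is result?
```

Build up from base cases: compute(0)=3, compute(1)=4, compute(2)=7, compute(3)=11, compute(4)=18, compute(5)=29, compute(6)=47

Answer: 47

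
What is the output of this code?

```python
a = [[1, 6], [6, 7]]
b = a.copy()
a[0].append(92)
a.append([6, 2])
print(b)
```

Key concept: shallow copy with nested lists.
Step by step:
`a = [[1, 6], [6, 7]]` → a = [[1, 6], [6, 7]]
`b = a.copy()` → b = [[1, 6], [6, 7]]
`a[0].append(92)` → a = [[1, 6, 92], [6, 7]]; b = [[1, 6, 92], [6, 7]]
`a.append([6, 2])` → a = [[1, 6, 92], [6, 7], [6, 2]]
`print(b)` → prints [[1, 6, 92], [6, 7]]

Answer: [[1, 6, 92], [6, 7]]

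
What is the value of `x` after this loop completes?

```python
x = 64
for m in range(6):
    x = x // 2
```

Halve 6 times: 64 // 2^6 = 1
`x` takes the values: 64 → 32 → 16 → 8 → 4 → 2 → 1

Answer: 1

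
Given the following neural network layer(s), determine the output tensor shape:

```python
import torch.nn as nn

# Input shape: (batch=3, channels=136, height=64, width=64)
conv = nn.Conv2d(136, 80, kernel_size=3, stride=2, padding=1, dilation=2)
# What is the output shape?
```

Input: (3, 136, 64, 64) -> Output: (3, 80, 31, 31)

Answer: (3, 80, 31, 31)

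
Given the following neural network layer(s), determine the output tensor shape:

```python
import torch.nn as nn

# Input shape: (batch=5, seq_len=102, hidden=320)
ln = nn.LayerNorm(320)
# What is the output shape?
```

Input: (5, 102, 320) -> Output: (5, 102, 320)

Answer: (5, 102, 320)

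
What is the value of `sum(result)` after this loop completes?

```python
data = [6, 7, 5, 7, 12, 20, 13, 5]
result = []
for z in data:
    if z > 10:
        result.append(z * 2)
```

Sum of doubled values > 10
`result` takes the values: [] → [24] → [24, 40] → [24, 40, 26]
So `sum(result)` = 90

Answer: 90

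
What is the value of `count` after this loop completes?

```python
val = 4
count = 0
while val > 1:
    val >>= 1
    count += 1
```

Count right shifts until 1
`count` takes the values: 0 → 1 → 2

Answer: 2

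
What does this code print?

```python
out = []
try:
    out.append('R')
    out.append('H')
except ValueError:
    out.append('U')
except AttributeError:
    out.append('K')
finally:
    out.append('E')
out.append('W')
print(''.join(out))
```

Execution trace: 'R' (try body) → 'H' (try body, no exception) → 'E' (finally) → 'W' (after the try/except). Output: RHEW

Answer: RHEW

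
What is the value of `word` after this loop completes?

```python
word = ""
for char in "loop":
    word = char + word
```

Reverse 'loop'
`word` takes the values: "" → "l" → "ol" → "ool" → "pool"

Answer: "pool"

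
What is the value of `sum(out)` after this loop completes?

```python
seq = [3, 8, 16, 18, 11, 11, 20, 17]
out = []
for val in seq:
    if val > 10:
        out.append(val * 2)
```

Sum of doubled values > 10
`out` takes the values: [] → [32] → [32, 36] → [32, 36, 22] → [32, 36, 22, 22] → [32, 36, 22, 22, 40] → [32, 36, 22, 22, 40, 34]
So `sum(out)` = 186

Answer: 186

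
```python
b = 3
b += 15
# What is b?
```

Trace:
`b = 3` → b = 3
`b += 15` → b = 18
So b = 18

Answer: 18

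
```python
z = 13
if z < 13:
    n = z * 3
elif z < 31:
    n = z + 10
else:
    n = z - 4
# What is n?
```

Trace:
`z = 13` → z = 13
`if z < 13: ...` → z < 13 is False, z < 31 is True → n = 23
So n = 23

Answer: 23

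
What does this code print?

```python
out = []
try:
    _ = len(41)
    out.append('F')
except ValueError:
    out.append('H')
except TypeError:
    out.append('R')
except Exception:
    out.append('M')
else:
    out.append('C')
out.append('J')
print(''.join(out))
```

Execution trace: 'R' (except TypeError) → 'J' (after the try/except). Output: RJ

Answer: RJ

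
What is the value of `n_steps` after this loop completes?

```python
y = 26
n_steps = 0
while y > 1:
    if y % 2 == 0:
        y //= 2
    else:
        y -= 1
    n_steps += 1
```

Steps to reduce 26 to 1
`n_steps` takes the values: 0 → 1 → 2 → 3 → 4 → 5 → 6

Answer: 6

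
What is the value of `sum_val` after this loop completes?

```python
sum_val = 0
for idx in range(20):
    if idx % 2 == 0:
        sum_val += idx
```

Sum of even numbers 0 to 19
`sum_val` takes the values: 0 → 2 → 6 → 12 → 20 → 30 → 42 → 56 → 72 → 90

Answer: 90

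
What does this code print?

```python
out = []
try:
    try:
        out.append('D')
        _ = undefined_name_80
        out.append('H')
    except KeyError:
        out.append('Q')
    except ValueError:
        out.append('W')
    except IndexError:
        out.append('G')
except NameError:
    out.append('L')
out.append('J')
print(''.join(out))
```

Execution trace: 'D' (inner try body) → 'L' (outer except NameError) → 'J' (after the try/except). Output: DLJ

Answer: DLJ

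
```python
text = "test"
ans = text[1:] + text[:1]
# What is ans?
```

Trace:
`text = "test"` → text = 'test'
`ans = text[1:] + text[:1]` → ans = 'estt'
So ans = 'estt'

Answer: 'estt'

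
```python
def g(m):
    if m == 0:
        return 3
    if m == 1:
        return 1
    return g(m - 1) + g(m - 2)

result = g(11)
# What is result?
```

Build up from base cases: g(0)=3, g(1)=1, g(2)=4, g(3)=5, g(4)=9, g(5)=14, g(6)=23, ..., g(11)=254

Answer: 254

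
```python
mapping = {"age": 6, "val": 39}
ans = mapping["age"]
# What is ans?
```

Trace:
`mapping = {"age": 6, "val": 39}` → mapping = {'age': 6, 'val': 39}
`ans = mapping["age"]` → ans = 6
So ans = 6

Answer: 6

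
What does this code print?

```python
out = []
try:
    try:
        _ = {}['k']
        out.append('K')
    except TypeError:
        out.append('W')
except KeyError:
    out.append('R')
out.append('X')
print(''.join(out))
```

Execution trace: 'R' (outer except KeyError) → 'X' (after the try/except). Output: RX

Answer: RX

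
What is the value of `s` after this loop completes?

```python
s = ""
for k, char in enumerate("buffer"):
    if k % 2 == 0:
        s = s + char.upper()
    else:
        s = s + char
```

Uppercase even positions in 'buffer'
`s` takes the values: "" → "B" → "Bu" → "BuF" → "BuFf" → "BuFfE" → "BuFfEr"

Answer: "BuFfEr"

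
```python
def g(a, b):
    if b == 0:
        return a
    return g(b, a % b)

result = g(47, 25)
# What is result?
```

g(47, 25) -> g(25, 22) -> g(22, 3) -> g(3, 1) -> g(1, 0) -> 1

Answer: 1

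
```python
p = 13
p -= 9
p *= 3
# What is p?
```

Trace:
`p = 13` → p = 13
`p -= 9` → p = 4
`p *= 3` → p = 12
So p = 12

Answer: 12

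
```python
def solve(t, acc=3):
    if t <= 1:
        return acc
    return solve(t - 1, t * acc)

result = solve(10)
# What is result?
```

Accumulator trace (n, acc): (10, 3) -> (9, 30) -> (8, 270) -> (7, 2160) -> (6, 15120) -> (5, 90720) -> (4, 453600) -> (3, 1814400) -> (2, 5443200) -> (1, 10886400) -> return 10886400

Answer: 10886400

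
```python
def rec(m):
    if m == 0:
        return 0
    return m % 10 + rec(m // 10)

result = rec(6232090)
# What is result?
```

Sum of digits of 6232090: 0 + 9 + 0 + 2 + 3 + 2 + 6 = 22

Answer: 22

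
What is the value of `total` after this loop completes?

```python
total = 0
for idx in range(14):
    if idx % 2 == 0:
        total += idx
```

Sum of even numbers 0 to 13
`total` takes the values: 0 → 2 → 6 → 12 → 20 → 30 → 42

Answer: 42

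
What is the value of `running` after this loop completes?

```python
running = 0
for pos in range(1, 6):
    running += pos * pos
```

Sum of squares 1² to 5² = 55
`running` takes the values: 0 → 1 → 5 → 14 → 30 → 55

Answer: 55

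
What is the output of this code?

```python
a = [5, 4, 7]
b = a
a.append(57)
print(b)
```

Key concept: basic list aliasing.
Step by step:
`a = [5, 4, 7]` → a = [5, 4, 7]
`b = a` → b = [5, 4, 7] (same object as a)
`a.append(57)` → a = [5, 4, 7, 57] (same object as b); b = [5, 4, 7, 57] (same object as a)
`print(b)` → prints [5, 4, 7, 57]

Answer: [5, 4, 7, 57]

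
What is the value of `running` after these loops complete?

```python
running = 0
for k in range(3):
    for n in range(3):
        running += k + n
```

Sum of all k+n for k,n in 3x3
`running` takes the values: 0 → 1 → 3 → 4 → 6 → 9 → 11 → 14 → 18

Answer: 18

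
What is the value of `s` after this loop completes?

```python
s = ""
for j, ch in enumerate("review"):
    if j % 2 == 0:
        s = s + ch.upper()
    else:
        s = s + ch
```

Uppercase even positions in 'review'
`s` takes the values: "" → "R" → "Re" → "ReV" → "ReVi" → "ReViE" → "ReViEw"

Answer: "ReViEw"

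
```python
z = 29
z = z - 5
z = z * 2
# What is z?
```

Trace:
`z = 29` → z = 29
`z = z - 5` → z = 24
`z = z * 2` → z = 48
So z = 48

Answer: 48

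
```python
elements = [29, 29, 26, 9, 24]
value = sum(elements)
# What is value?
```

Trace:
`elements = [29, 29, 26, 9, 24]` → elements = [29, 29, 26, 9, 24]
`value = sum(elements)` → value = 117
So value = 117

Answer: 117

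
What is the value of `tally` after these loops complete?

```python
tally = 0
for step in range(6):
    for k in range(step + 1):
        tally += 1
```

Triangle: 1 + 2 + ... + 6
`tally` takes the values: 0 → 1 → 2 → 3 → 4 → 5 → 6 → 7 → 8 → 9 → 10 → 11 → 12 → 13 → 14 → 15 → 16 → 17 → 18 → 19 → 20 → 21

Answer: 21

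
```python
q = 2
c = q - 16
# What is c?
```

Trace:
`q = 2` → q = 2
`c = q - 16` → c = -14
So c = -14

Answer: -14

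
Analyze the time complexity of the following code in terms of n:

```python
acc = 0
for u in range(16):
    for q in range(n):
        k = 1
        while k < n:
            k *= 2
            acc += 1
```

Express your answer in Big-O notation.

Each loop level contributes: 1 × n × log n. Multiplying the contributions gives O(n log n).

Answer: O(n log n)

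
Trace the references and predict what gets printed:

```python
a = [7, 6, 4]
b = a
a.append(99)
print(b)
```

Key concept: basic list aliasing.
Step by step:
`a = [7, 6, 4]` → a = [7, 6, 4]
`b = a` → b = [7, 6, 4] (same object as a)
`a.append(99)` → a = [7, 6, 4, 99] (same object as b); b = [7, 6, 4, 99] (same object as a)
`print(b)` → prints [7, 6, 4, 99]

Answer: [7, 6, 4, 99]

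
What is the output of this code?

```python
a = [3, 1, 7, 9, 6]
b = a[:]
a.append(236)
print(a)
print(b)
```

Key concept: slice [:] creates copy.
Step by step:
`a = [3, 1, 7, 9, 6]` → a = [3, 1, 7, 9, 6]
`b = a[:]` → b = [3, 1, 7, 9, 6]
`a.append(236)` → a = [3, 1, 7, 9, 6, 236]
`print(a)` → prints [3, 1, 7, 9, 6, 236]
`print(b)` → prints [3, 1, 7, 9, 6]

Answer:
[3, 1, 7, 9, 6, 236]
[3, 1, 7, 9, 6]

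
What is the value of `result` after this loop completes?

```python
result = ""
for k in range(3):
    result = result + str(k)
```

Concatenate digits 0 to 2
`result` takes the values: "" → "0" → "01" → "012"

Answer: "012"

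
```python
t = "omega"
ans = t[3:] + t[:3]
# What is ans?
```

Trace:
`t = "omega"` → t = 'omega'
`ans = t[3:] + t[:3]` → ans = 'gaome'
So ans = 'gaome'

Answer: 'gaome'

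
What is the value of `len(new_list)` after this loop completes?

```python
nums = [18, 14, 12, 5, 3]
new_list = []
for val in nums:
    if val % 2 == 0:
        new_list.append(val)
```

Count even numbers in [18, 14, 12, 5, 3]
`new_list` takes the values: [] → [18] → [18, 14] → [18, 14, 12]
So `len(new_list)` = 3

Answer: 3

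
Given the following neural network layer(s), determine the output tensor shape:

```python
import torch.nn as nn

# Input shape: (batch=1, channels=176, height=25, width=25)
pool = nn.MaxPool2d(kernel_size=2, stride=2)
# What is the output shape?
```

Input: (1, 176, 25, 25) -> Output: (1, 176, 12, 12)

Answer: (1, 176, 12, 12)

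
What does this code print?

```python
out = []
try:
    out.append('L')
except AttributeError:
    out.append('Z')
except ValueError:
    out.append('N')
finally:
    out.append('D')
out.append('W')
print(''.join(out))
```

Execution trace: 'L' (try body, no exception) → 'D' (finally) → 'W' (after the try/except). Output: LDW

Answer: LDW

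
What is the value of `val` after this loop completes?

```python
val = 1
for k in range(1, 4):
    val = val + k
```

Start at 1, add 1 through 3
`val` takes the values: 1 → 2 → 4 → 7

Answer: 7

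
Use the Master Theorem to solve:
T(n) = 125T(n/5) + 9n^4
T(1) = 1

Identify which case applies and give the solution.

a=125, b=5, f(n)=9n^4. log_5(125) = 3. Since c=4 > 3 and the regularity condition holds (125(n/5)^4 = (125/5^4)n^4 with 125/5^4 < 1), Case 3 applies: T(n) = Θ(f(n)) = O(n^4).

Answer: O(n^4) - Case 3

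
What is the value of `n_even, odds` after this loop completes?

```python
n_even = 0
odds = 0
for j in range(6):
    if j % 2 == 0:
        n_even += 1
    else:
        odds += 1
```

Count evens and odds in range(6)
`n_even, odds` takes the values: (0, 0) → (1, 0) → (1, 1) → (2, 1) → (2, 2) → (3, 2) → (3, 3)

Answer: 3, 3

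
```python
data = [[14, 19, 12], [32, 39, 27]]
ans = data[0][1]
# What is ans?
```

Trace:
`data = [[14, 19, 12], [32, 39, 27]]` → data = [[14, 19, 12], [32, 39, 27]]
`ans = data[0][1]` → ans = 19
So ans = 19

Answer: 19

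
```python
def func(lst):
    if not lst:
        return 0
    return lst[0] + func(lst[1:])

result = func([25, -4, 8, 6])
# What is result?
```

25 + (-4) + 8 + 6 + 0 = 35

Answer: 35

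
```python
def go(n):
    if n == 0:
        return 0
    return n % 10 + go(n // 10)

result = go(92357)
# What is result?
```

Sum of digits of 92357: 7 + 5 + 3 + 2 + 9 = 26

Answer: 26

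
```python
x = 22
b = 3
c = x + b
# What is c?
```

Trace:
`x = 22` → x = 22
`b = 3` → b = 3
`c = x + b` → c = 25
So c = 25

Answer: 25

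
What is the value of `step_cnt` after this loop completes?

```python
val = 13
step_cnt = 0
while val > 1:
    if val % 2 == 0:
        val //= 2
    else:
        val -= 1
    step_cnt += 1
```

Steps to reduce 13 to 1
`step_cnt` takes the values: 0 → 1 → 2 → 3 → 4 → 5

Answer: 5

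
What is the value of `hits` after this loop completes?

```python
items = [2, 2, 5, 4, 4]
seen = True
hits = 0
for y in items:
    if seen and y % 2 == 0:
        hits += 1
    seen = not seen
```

Count even values at even positions
`hits` takes the values: 0 → 1 → 2

Answer: 2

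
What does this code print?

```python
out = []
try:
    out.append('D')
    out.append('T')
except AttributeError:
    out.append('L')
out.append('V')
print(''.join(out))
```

Execution trace: 'D' (try body) → 'T' (try body, no exception) → 'V' (after the try/except). Output: DTV

Answer: DTV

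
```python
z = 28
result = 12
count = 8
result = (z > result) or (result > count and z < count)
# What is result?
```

Trace:
`z = 28` → z = 28
`result = 12` → result = 12
`count = 8` → count = 8
`result = (z > result) or (result > count and z < count)` → result = True
So result = True

Answer: True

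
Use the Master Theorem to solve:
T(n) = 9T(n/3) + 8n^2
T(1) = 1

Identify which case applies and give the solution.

a=9, b=3, f(n)=8n^2. log_3(9) = 2. Since c=2 = 2, Case 2 applies: T(n) = Θ(n^log_b(a) · log n) = O(n^2 log n).

Answer: O(n^2 log n) - Case 2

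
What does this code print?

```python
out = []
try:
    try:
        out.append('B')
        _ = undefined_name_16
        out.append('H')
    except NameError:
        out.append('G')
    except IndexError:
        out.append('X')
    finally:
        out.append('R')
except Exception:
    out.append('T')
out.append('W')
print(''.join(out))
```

Execution trace: 'B' (inner try body) → 'G' (inner except NameError) → 'R' (inner finally) → 'W' (after the try/except). Output: BGRW

Answer: BGRW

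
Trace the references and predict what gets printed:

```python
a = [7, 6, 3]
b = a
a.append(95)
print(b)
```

Key concept: basic list aliasing.
Step by step:
`a = [7, 6, 3]` → a = [7, 6, 3]
`b = a` → b = [7, 6, 3] (same object as a)
`a.append(95)` → a = [7, 6, 3, 95] (same object as b); b = [7, 6, 3, 95] (same object as a)
`print(b)` → prints [7, 6, 3, 95]

Answer: [7, 6, 3, 95]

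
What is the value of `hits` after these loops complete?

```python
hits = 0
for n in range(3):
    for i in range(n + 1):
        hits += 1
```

Triangle: 1 + 2 + ... + 3
`hits` takes the values: 0 → 1 → 2 → 3 → 4 → 5 → 6

Answer: 6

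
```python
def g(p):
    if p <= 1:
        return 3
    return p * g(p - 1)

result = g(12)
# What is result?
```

g(12) = 12 * 11 * 10 * 9 * 8 * 7 * 6 * 5 * 4 * 3 * 2 * 3 = 1437004800

Answer: 1437004800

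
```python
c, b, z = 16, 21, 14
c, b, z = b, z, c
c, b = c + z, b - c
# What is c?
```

Trace:
`c, b, z = 16, 21, 14` → c = 16; b = 21; z = 14
`c, b, z = b, z, c` → c = 21; b = 14; z = 16
`c, b = c + z, b - c` → c = 37; b = -7
So c = 37

Answer: 37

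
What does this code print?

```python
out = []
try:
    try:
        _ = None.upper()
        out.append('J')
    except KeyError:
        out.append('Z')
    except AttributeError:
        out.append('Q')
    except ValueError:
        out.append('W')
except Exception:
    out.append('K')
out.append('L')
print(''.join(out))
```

Execution trace: 'Q' (inner except AttributeError) → 'L' (after the try/except). Output: QL

Answer: QL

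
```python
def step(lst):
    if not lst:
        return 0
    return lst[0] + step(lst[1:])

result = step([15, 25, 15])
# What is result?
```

15 + 25 + 15 + 0 = 55

Answer: 55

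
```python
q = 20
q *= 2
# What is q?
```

Trace:
`q = 20` → q = 20
`q *= 2` → q = 40
So q = 40

Answer: 40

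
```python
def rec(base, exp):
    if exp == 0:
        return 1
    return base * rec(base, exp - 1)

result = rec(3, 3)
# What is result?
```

rec(3, 3) = 3 * 3 * 3 = 27

Answer: 27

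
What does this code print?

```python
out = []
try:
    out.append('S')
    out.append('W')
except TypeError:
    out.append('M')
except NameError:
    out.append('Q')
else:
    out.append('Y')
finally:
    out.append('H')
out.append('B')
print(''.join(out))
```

Execution trace: 'S' (try body) → 'W' (try body, no exception) → 'Y' (else) → 'H' (finally) → 'B' (after the try/except). Output: SWYHB

Answer: SWYHB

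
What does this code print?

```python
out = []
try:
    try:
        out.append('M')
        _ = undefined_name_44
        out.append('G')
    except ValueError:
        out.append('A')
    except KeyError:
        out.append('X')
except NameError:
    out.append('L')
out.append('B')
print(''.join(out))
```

Execution trace: 'M' (try body) → 'L' (outer except NameError) → 'B' (after the try/except). Output: MLB

Answer: MLB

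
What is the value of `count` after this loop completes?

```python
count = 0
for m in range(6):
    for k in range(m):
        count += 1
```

Triangle number: 0+1+2+...+5
`count` takes the values: 0 → 1 → 2 → 3 → 4 → 5 → 6 → 7 → 8 → 9 → 10 → 11 → 12 → 13 → 14 → 15

Answer: 15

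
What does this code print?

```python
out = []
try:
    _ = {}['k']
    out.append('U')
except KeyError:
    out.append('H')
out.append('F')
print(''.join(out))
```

Execution trace: 'H' (except KeyError) → 'F' (after the try/except). Output: HF

Answer: HF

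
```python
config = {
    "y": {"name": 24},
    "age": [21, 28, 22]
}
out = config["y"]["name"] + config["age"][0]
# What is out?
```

Trace:
`config = { ...` → config = {'y': {'name': 24}, 'age': [21, 28, 22]}
`out = config["y"]["name"] + config["age"][0]` → out = 45
So out = 45

Answer: 45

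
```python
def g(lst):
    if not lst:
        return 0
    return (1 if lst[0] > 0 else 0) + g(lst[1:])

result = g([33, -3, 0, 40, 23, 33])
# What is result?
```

Count of positive elements in [33, -3, 0, 40, 23, 33] = 4

Answer: 4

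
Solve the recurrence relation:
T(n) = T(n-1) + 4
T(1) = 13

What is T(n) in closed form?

Unrolling: T(n) = T(1) + 4·(n-1) = 13 + 4(n-1) = 4n + 9.

Answer: T(n) = 4n + 9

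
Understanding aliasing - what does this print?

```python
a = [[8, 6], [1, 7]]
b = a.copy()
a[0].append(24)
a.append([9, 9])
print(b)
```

Key concept: shallow copy with nested lists.
Step by step:
`a = [[8, 6], [1, 7]]` → a = [[8, 6], [1, 7]]
`b = a.copy()` → b = [[8, 6], [1, 7]]
`a[0].append(24)` → a = [[8, 6, 24], [1, 7]]; b = [[8, 6, 24], [1, 7]]
`a.append([9, 9])` → a = [[8, 6, 24], [1, 7], [9, 9]]
`print(b)` → prints [[8, 6, 24], [1, 7]]

Answer: [[8, 6, 24], [1, 7]]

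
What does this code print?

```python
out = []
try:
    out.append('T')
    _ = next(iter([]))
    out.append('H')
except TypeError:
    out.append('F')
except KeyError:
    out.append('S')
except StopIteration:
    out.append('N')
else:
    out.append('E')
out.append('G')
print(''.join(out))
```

Execution trace: 'T' (try body) → 'N' (except StopIteration) → 'G' (after the try/except). Output: TNG

Answer: TNG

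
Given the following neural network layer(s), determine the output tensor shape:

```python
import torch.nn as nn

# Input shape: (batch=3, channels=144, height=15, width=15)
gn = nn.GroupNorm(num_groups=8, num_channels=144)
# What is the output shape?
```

Input: (3, 144, 15, 15) -> Output: (3, 144, 15, 15)

Answer: (3, 144, 15, 15)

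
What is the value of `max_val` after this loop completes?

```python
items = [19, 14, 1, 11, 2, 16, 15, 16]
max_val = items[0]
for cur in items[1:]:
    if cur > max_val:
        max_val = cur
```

Maximum of [19, 14, 1, 11, 2, 16, 15, 16]
`max_val` takes the values: 19

Answer: 19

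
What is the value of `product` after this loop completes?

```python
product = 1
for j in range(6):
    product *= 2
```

2^6 = 64
`product` takes the values: 1 → 2 → 4 → 8 → 16 → 32 → 64

Answer: 64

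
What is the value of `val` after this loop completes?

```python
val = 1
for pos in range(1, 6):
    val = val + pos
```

Start at 1, add 1 through 5
`val` takes the values: 1 → 2 → 4 → 7 → 11 → 16

Answer: 16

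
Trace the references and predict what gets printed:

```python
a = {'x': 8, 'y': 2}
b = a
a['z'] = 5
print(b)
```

Key concept: dict aliasing.
Step by step:
`a = {'x': 8, 'y': 2}` → a = {'x': 8, 'y': 2}
`b = a` → b = {'x': 8, 'y': 2} (same object as a)
`a['z'] = 5` → a = {'x': 8, 'y': 2, 'z': 5} (same object as b); b = {'x': 8, 'y': 2, 'z': 5} (same object as a)
`print(b)` → prints {'x': 8, 'y': 2, 'z': 5}

Answer: {'x': 8, 'y': 2, 'z': 5}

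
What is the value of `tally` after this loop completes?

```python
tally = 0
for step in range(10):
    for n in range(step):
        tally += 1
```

Triangle number: 0+1+2+...+9
`tally` takes the values: 0 → 1 → 2 → 3 → 4 → 5 → 6 → 7 → 8 → 9 → 10 → 11 → 12 → 13 → 14 → 15 → 16 → 17 → 18 → 19 → 20 → 21 → 22 → 23 → 24 → 25 → 26 → 27 → 28 → 29 → … → 41 → 42 → 43 → 44 → 45

Answer: 45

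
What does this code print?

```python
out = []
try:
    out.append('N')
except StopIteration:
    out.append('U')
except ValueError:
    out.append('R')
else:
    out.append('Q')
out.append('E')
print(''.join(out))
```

Execution trace: 'N' (try body, no exception) → 'Q' (else) → 'E' (after the try/except). Output: NQE

Answer: NQE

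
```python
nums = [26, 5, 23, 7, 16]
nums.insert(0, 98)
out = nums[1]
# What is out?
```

Trace:
`nums = [26, 5, 23, 7, 16]` → nums = [26, 5, 23, 7, 16]
`nums.insert(0, 98)` → nums = [98, 26, 5, 23, 7, 16]
`out = nums[1]` → out = 26
So out = 26

Answer: 26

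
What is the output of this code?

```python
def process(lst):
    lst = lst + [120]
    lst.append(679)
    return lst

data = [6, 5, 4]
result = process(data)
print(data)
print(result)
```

Key concept: rebinding parameter vs mutation.
Step by step:
`data = [6, 5, 4]` → data = [6, 5, 4]
`result = process(data)` → result = [6, 5, 4, 120, 679]
`print(data)` → prints [6, 5, 4]
`print(result)` → prints [6, 5, 4, 120, 679]

Answer:
[6, 5, 4]
[6, 5, 4, 120, 679]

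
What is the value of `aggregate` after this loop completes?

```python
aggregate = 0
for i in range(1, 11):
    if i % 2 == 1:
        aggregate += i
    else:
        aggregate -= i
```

Add odd, subtract even
`aggregate` takes the values: 0 → 1 → -1 → 2 → -2 → 3 → -3 → 4 → -4 → 5 → -5

Answer: -5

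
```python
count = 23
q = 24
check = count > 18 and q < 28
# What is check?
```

Trace:
`count = 23` → count = 23
`q = 24` → q = 24
`check = count > 18 and q < 28` → check = True
So check = True

Answer: True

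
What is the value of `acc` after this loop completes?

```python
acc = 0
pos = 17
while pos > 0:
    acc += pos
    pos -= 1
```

Sum 17 down to 1
`acc` takes the values: 0 → 17 → 33 → 48 → 62 → 75 → 87 → 98 → 108 → 117 → 125 → 132 → 138 → 143 → 147 → 150 → 152 → 153

Answer: 153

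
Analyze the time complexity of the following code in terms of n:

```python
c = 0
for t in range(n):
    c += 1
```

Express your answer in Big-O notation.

Each loop level contributes: n. Multiplying the contributions gives O(n).

Answer: O(n)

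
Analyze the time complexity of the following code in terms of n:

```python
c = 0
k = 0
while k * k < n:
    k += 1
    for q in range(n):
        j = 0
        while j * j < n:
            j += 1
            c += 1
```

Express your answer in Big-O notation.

Each loop level contributes: √n × n × √n. Multiplying the contributions gives O(n^2).

Answer: O(n^2)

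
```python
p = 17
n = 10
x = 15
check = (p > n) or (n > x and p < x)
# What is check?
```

Trace:
`p = 17` → p = 17
`n = 10` → n = 10
`x = 15` → x = 15
`check = (p > n) or (n > x and p < x)` → check = True
So check = True

Answer: True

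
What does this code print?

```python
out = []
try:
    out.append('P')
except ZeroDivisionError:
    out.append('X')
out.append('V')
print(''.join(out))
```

Execution trace: 'P' (try body, no exception) → 'V' (after the try/except). Output: PV

Answer: PV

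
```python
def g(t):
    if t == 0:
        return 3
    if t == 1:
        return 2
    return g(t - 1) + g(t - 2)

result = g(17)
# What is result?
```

Build up from base cases: g(0)=3, g(1)=2, g(2)=5, g(3)=7, g(4)=12, g(5)=19, g(6)=31, ..., g(17)=6155

Answer: 6155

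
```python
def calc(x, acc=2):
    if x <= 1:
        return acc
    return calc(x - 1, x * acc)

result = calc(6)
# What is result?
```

Accumulator trace (n, acc): (6, 2) -> (5, 12) -> (4, 60) -> (3, 240) -> (2, 720) -> (1, 1440) -> return 1440

Answer: 1440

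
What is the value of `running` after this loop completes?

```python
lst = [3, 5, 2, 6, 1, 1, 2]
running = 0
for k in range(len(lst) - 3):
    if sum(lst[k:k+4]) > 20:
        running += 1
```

Count windows with sum > 20
`running` takes the values: 0

Answer: 0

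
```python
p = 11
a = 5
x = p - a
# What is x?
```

Trace:
`p = 11` → p = 11
`a = 5` → a = 5
`x = p - a` → x = 6
So x = 6

Answer: 6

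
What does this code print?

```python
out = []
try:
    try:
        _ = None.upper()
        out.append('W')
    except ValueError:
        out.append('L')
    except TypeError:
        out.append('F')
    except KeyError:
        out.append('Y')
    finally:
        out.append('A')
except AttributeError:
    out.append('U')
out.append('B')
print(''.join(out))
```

Execution trace: 'A' (finally) → 'U' (outer except AttributeError) → 'B' (after the try/except). Output: AUB

Answer: AUB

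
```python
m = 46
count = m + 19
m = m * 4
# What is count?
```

Trace:
`m = 46` → m = 46
`count = m + 19` → count = 65
`m = m * 4` → m = 184
So count = 65

Answer: 65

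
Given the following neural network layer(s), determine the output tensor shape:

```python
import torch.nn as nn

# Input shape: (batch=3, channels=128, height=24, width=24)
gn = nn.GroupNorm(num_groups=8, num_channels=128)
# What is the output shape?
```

Input: (3, 128, 24, 24) -> Output: (3, 128, 24, 24)

Answer: (3, 128, 24, 24)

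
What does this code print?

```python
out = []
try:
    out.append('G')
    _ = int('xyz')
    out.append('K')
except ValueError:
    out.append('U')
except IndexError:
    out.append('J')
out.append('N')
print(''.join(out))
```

Execution trace: 'G' (try body) → 'U' (except ValueError) → 'N' (after the try/except). Output: GUN

Answer: GUN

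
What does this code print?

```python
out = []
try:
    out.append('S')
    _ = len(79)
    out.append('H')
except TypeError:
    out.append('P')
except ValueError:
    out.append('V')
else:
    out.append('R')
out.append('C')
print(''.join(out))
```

Execution trace: 'S' (try body) → 'P' (except TypeError) → 'C' (after the try/except). Output: SPC

Answer: SPC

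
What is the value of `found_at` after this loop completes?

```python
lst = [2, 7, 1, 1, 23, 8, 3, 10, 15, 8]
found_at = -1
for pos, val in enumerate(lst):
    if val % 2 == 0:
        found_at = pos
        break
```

First even number index in [2, 7, 1, 1, 23, 8, 3, 10, 15, 8]
`found_at` takes the values: -1 → 0

Answer: 0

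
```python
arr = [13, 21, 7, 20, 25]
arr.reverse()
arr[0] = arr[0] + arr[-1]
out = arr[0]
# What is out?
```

Trace:
`arr = [13, 21, 7, 20, 25]` → arr = [13, 21, 7, 20, 25]
`arr.reverse()` → arr = [25, 20, 7, 21, 13]
`arr[0] = arr[0] + arr[-1]` → arr = [38, 20, 7, 21, 13]
`out = arr[0]` → out = 38
So out = 38

Answer: 38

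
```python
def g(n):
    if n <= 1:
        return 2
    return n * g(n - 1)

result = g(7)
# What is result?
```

g(7) = 7 * 6 * 5 * 4 * 3 * 2 * 2 = 10080

Answer: 10080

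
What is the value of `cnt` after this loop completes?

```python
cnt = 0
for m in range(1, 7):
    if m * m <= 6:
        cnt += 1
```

Count numbers where m² ≤ 6
`cnt` takes the values: 0 → 1 → 2

Answer: 2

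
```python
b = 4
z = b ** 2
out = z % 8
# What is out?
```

Trace:
`b = 4` → b = 4
`z = b ** 2` → z = 16
`out = z % 8` → out = 0
So out = 0

Answer: 0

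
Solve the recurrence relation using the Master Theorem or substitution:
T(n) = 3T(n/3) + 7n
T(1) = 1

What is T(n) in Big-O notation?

By Master Theorem: a=3, b=3, f(n)=7n. Since log_3(3) = 1 and f(n) = Θ(n^1), Case 2 applies. T(n) = O(n log n).

Answer: O(n log n)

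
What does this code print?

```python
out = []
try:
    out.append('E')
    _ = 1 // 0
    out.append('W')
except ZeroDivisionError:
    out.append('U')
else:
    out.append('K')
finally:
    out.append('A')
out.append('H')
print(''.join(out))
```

Execution trace: 'E' (try body) → 'U' (except ZeroDivisionError) → 'A' (finally) → 'H' (after the try/except). Output: EUAH

Answer: EUAH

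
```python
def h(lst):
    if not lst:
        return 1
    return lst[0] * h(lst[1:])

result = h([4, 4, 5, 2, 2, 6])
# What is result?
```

Product over [4, 4, 5, 2, 2, 6] = 4 * 4 * 5 * 2 * 2 * 6 = 1920

Answer: 1920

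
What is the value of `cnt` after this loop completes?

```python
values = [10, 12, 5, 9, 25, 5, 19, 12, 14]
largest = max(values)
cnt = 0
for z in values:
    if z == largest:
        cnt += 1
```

Count of max value 25 in [10, 12, 5, 9, 25, 5, 19, 12, 14]
`cnt` takes the values: 0 → 1

Answer: 1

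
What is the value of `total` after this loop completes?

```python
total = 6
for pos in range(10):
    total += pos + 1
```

Start at 6, add 1 to 10 = 61
`total` takes the values: 6 → 7 → 9 → 12 → 16 → 21 → 27 → 34 → 42 → 51 → 61

Answer: 61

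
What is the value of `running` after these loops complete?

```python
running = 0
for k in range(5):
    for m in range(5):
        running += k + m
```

Sum of all k+m for k,m in 5x5
`running` takes the values: 0 → 1 → 3 → 6 → 10 → 11 → 13 → 16 → 20 → 25 → 27 → 30 → 34 → 39 → 45 → 48 → 52 → 57 → 63 → 70 → 74 → 79 → 85 → 92 → 100

Answer: 100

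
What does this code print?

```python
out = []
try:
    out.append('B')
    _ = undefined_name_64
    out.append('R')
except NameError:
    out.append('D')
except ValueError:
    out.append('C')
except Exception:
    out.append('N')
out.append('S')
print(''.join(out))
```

Execution trace: 'B' (try body) → 'D' (except NameError) → 'S' (after the try/except). Output: BDS

Answer: BDS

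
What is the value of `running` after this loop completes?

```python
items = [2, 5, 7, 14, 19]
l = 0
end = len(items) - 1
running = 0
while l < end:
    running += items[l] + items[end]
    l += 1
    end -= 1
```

Sum of pairs from ends
`running` takes the values: 0 → 21 → 40

Answer: 40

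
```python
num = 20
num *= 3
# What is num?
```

Trace:
`num = 20` → num = 20
`num *= 3` → num = 60
So num = 60

Answer: 60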